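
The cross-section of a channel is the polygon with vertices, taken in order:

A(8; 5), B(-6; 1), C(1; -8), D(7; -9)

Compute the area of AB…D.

119.5

Apply the shoelace (surveyor's) formula: 2A = Σ (x_i·y_{i+1} − x_{i+1}·y_i), indices taken mod 4.
Σ = (38) + (47) + (47) + (107) = 239
Area = |Σ|/2 = 119.5.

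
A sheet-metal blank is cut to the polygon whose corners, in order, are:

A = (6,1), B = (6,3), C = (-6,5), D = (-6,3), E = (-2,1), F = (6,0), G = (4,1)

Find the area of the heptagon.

Σ = (12) + (48) + (12) + (0) + (-6) + (6) + (-2) = 70
Area = |Σ|/2 = 35.

35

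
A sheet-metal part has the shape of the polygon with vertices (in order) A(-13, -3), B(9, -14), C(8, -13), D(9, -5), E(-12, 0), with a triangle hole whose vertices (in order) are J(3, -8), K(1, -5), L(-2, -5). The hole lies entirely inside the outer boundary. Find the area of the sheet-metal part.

124

Outer boundary:
A→B: (-13)(-14) − (9)(-3) = 209
B→C: (9)(-13) − (8)(-14) = -5
C→D: (8)(-5) − (9)(-13) = 77
D→E: (9)(0) − (-12)(-5) = -60
E→A: (-12)(-3) − (-13)(0) = 36
Σ = 257
Area = |Σ|/2 = 128.5.
Hole:
Apply the shoelace formula: 2A = Σ (x_i·y_{i+1} − x_{i+1}·y_i), indices taken mod 3.
Σ = (-7) + (-15) + (31) = 9
Area = |Σ|/2 = 4.5.
Net area = 128.5 − 4.5 = 124.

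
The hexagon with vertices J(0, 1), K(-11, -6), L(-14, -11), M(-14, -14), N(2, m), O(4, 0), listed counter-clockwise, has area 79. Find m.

-2

The doubled signed area Σ (x_i y_{i+1} − x_{i+1} y_i) is linear in m.
With m=0 it equals 122; the coefficient of m is -18 (from the two edges through N).
So -18·m + 122 = 2·79 = 158 ⇒ m = -2.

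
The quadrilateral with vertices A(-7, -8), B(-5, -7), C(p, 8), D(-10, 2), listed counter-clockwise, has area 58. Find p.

Write out the shoelace sum; only the two edges meeting at C involve p:
2·Area = [((-5)·8 − p·(-7)) + (p·2 − (-10)·8)] + 103
       = 9·p + 143 = 116
⇒ p = -3.

-3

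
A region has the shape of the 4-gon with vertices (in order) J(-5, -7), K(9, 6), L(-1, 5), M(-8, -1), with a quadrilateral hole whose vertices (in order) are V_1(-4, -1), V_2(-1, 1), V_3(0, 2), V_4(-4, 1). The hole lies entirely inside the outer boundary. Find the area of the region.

83.5

Outer boundary:
Apply the shoelace formula: 2A = Σ (x_i·y_{i+1} − x_{i+1}·y_i), indices taken mod 4.
J→K: (-5)(6) − (9)(-7) = 33
K→L: (9)(5) − (-1)(6) = 51
L→M: (-1)(-1) − (-8)(5) = 41
M→J: (-8)(-7) − (-5)(-1) = 51
Σ = 176
Area = |Σ|/2 = 88.
Hole:
Apply the surveyor's formula: 2A = Σ (x_i·y_{i+1} − x_{i+1}·y_i), indices taken mod 4.
Σ = (-5) + (-2) + (8) + (8) = 9
Area = |Σ|/2 = 4.5.
Net area = 88 − 4.5 = 83.5.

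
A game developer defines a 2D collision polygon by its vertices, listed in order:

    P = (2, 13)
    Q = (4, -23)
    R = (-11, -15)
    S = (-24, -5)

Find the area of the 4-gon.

Apply the shoelace (surveyor's) formula: 2A = Σ (x_i·y_{i+1} − x_{i+1}·y_i), indices taken mod 4.
Σ = (-98) + (-313) + (-305) + (-302) = -1018
Area = |Σ|/2 = 509.

509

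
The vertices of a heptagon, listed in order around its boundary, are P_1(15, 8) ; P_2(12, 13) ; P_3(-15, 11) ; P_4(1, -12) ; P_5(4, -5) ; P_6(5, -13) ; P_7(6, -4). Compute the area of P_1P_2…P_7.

Σ = (99) + (327) + (169) + (43) + (-27) + (58) + (108) = 777
Area = |Σ|/2 = 388.5.

388.5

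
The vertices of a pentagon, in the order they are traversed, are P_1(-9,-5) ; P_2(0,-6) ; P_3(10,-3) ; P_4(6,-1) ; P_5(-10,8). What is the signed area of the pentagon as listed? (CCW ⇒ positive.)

141

Σ = (54) + (60) + (8) + (38) + (122) = 282
Signed area = Σ/2 = 141 (positive ⇒ counter-clockwise traversal).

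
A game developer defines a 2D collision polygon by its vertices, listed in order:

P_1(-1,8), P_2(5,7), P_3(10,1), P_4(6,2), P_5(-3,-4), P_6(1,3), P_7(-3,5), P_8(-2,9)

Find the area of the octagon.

Σ = (-47) + (-65) + (14) + (-18) + (-5) + (14) + (-17) + (-7) = -131
Area = |Σ|/2 = 65.5.

65.5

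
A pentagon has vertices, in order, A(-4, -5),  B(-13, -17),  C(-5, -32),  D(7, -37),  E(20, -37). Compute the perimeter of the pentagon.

|AB| = √((-9)² + (-12)²) = √225 = 15
|BC| = √((8)² + (-15)²) = √289 = 17
|CD| = √((12)² + (-5)²) = √169 = 13
|DE| = √((13)² + (0)²) = √169 = 13
|EA| = √((-24)² + (32)²) = √1600 = 40
Perimeter = 15 + 17 + 13 + 13 + 40 = 98.

98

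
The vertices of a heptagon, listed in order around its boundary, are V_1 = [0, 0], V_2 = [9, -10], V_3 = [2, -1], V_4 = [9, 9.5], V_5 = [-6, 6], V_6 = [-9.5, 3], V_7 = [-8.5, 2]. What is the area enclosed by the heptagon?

Cross-terms: 0, 11, 28, 111, 39, 6.5, 0  ⇒  Σ = 195.5
Area = |Σ|/2 = 97.75.

97.75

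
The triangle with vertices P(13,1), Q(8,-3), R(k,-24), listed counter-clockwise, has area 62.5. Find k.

13

The doubled signed area Σ (x_i y_{i+1} − x_{i+1} y_i) is linear in k.
With k=0 it equals 73; the coefficient of k is 4 (from the two edges through R).
So 4·k + 73 = 2·62.5 = 125 ⇒ k = 13.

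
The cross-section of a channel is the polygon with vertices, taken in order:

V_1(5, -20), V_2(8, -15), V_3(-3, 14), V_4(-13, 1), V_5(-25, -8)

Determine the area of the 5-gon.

500

Σ = (85) + (67) + (179) + (129) + (540) = 1000
Area = |Σ|/2 = 500.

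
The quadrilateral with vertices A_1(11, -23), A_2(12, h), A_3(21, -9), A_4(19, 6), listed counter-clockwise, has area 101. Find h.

-24

Write out the shoelace sum; only the two edges meeting at A_2 involve h:
2·Area = [(11·h − 12·(-23)) + (12·(-9) − 21·h)] + -206
       = -10·h + -38 = 202
⇒ h = -24.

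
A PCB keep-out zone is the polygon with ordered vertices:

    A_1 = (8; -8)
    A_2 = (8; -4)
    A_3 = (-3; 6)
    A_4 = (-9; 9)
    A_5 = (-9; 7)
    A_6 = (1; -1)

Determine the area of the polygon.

Apply the shoelace formula: 2A = Σ (x_i·y_{i+1} − x_{i+1}·y_i), indices taken mod 6.
Cross-terms: 32, 36, 27, 18, 2, 0  ⇒  Σ = 115
Area = |Σ|/2 = 57.5.

57.5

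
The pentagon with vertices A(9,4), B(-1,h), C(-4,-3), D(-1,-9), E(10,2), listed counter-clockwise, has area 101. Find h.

4

The doubled signed area Σ (x_i y_{i+1} − x_{i+1} y_i) is linear in h.
With h=0 it equals 150; the coefficient of h is 13 (from the two edges through B).
So 13·h + 150 = 2·101 = 202 ⇒ h = 4.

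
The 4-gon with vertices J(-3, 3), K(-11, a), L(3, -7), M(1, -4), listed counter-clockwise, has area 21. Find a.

The doubled signed area Σ (x_i y_{i+1} − x_{i+1} y_i) is linear in a.
With a=0 it equals 96; the coefficient of a is -6 (from the two edges through K).
So -6·a + 96 = 2·21 = 42 ⇒ a = 9.

9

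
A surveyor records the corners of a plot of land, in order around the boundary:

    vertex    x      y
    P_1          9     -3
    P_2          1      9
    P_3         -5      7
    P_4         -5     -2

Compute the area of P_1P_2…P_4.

107

Apply the shoelace (surveyor's) formula: 2A = Σ (x_i·y_{i+1} − x_{i+1}·y_i), indices taken mod 4.
Σ = (84) + (52) + (45) + (33) = 214
Area = |Σ|/2 = 107.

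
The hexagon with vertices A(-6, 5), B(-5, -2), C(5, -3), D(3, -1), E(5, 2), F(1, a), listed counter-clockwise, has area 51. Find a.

The doubled signed area Σ (x_i y_{i+1} − x_{i+1} y_i) is linear in a.
With a=0 it equals 80; the coefficient of a is 11 (from the two edges through F).
So 11·a + 80 = 2·51 = 102 ⇒ a = 2.

2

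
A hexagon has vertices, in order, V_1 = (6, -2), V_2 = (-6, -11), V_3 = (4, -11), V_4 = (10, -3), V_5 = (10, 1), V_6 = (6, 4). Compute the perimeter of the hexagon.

50

|V_1V_2| = √((-12)² + (-9)²) = √225 = 15
|V_2V_3| = √((10)² + (0)²) = √100 = 10
|V_3V_4| = √((6)² + (8)²) = √100 = 10
|V_4V_5| = √((0)² + (4)²) = √16 = 4
|V_5V_6| = √((-4)² + (3)²) = √25 = 5
|V_6V_1| = √((0)² + (-6)²) = √36 = 6
Perimeter = 15 + 10 + 10 + 4 + 5 + 6 = 50.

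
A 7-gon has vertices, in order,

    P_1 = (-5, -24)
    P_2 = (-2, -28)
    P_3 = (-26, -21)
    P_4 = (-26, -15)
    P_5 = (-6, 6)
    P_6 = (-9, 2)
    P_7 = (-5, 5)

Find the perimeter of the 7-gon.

|P_1P_2| = √((3)² + (-4)²) = √25 = 5
|P_2P_3| = √((-24)² + (7)²) = √625 = 25
|P_3P_4| = √((0)² + (6)²) = √36 = 6
|P_4P_5| = √((20)² + (21)²) = √841 = 29
|P_5P_6| = √((-3)² + (-4)²) = √25 = 5
|P_6P_7| = √((4)² + (3)²) = √25 = 5
|P_7P_1| = √((0)² + (-29)²) = √841 = 29
Perimeter = 5 + 25 + 6 + 29 + 5 + 5 + 29 = 104.

104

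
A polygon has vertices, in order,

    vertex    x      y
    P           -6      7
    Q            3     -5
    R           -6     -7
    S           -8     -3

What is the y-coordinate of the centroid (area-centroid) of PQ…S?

-17/11

Apply the shoelace (surveyor's) formula. First the cross-terms c_i = x_i·y_{i+1} − x_{i+1}·y_i:
  9, -51, -38, -74  ⇒  2A = -154, A = -77.
Then Σ (y_i + y_{i+1})·c_i = 714, so ȳ = 714 / (6·(-77)) = -17/11.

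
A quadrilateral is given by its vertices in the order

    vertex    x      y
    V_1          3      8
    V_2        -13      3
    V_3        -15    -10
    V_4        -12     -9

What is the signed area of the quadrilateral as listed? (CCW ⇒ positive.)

117

Apply the surveyor's formula: 2A = Σ (x_i·y_{i+1} − x_{i+1}·y_i), indices taken mod 4.
V_1→V_2: (3)(3) − (-13)(8) = 113
V_2→V_3: (-13)(-10) − (-15)(3) = 175
V_3→V_4: (-15)(-9) − (-12)(-10) = 15
V_4→V_1: (-12)(8) − (3)(-9) = -69
Σ = 234
Signed area = Σ/2 = 117 (positive ⇒ counter-clockwise traversal).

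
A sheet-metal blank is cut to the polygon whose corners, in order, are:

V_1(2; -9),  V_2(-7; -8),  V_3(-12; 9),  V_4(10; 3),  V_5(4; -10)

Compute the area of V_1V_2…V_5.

246

Apply the surveyor's formula: 2A = Σ (x_i·y_{i+1} − x_{i+1}·y_i), indices taken mod 5.
Σ = (-79) + (-159) + (-126) + (-112) + (-16) = -492
Area = |Σ|/2 = 246.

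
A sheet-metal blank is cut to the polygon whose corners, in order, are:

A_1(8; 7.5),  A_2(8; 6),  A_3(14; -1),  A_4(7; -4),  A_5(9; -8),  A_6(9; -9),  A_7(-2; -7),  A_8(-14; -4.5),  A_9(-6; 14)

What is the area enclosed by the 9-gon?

366

Cross-terms: -12, -92, -49, -20, -9, -81, -89, -223, -157  ⇒  Σ = -732
Area = |Σ|/2 = 366.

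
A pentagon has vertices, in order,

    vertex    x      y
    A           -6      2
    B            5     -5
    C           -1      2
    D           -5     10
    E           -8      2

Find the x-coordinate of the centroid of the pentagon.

-122/39

Apply Gauss's area formula. First the cross-terms c_i = x_i·y_{i+1} − x_{i+1}·y_i:
  20, 5, 0, 70, -4  ⇒  2A = 91, A = 45.5.
Then Σ (x_i + x_{i+1})·c_i = -854, so x̄ = -854 / (6·45.5) = -122/39.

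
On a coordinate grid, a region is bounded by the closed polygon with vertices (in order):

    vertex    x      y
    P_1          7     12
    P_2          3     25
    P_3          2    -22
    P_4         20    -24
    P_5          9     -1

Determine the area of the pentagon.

363

Apply the shoelace (surveyor's) formula: 2A = Σ (x_i·y_{i+1} − x_{i+1}·y_i), indices taken mod 5.
Σ = (139) + (-116) + (392) + (196) + (115) = 726
Area = |Σ|/2 = 363.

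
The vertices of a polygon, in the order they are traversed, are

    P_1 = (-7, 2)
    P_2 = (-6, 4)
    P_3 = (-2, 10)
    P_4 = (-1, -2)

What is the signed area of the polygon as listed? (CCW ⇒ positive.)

Σ = (-16) + (-52) + (14) + (-16) = -70
Signed area = Σ/2 = -35 (negative ⇒ clockwise traversal).

-35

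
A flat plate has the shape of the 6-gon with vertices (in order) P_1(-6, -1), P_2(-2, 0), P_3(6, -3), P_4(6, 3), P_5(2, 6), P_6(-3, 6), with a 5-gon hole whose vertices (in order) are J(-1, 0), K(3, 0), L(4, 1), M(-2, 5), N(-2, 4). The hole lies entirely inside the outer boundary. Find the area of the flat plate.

54

Outer boundary:
Apply the surveyor's formula: 2A = Σ (x_i·y_{i+1} − x_{i+1}·y_i), indices taken mod 6.
P_1→P_2: (-6)(0) − (-2)(-1) = -2
P_2→P_3: (-2)(-3) − (6)(0) = 6
P_3→P_4: (6)(3) − (6)(-3) = 36
P_4→P_5: (6)(6) − (2)(3) = 30
P_5→P_6: (2)(6) − (-3)(6) = 30
P_6→P_1: (-3)(-1) − (-6)(6) = 39
Σ = 139
Area = |Σ|/2 = 69.5.
Hole:
Apply the shoelace formula: 2A = Σ (x_i·y_{i+1} − x_{i+1}·y_i), indices taken mod 5.
Σ = (0) + (3) + (22) + (2) + (4) = 31
Area = |Σ|/2 = 15.5.
Net area = 69.5 − 15.5 = 54.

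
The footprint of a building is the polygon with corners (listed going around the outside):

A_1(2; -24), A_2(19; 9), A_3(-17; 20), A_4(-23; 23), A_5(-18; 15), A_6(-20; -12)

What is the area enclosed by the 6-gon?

A_1→A_2: (2)(9) − (19)(-24) = 474
A_2→A_3: (19)(20) − (-17)(9) = 533
A_3→A_4: (-17)(23) − (-23)(20) = 69
A_4→A_5: (-23)(15) − (-18)(23) = 69
A_5→A_6: (-18)(-12) − (-20)(15) = 516
A_6→A_1: (-20)(-24) − (2)(-12) = 504
Σ = 2165
Area = |Σ|/2 = 1082.5.

1082.5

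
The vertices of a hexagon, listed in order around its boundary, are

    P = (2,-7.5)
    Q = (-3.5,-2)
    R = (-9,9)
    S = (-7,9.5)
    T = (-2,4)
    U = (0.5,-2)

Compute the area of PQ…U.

Apply the shoelace (surveyor's) formula: 2A = Σ (x_i·y_{i+1} − x_{i+1}·y_i), indices taken mod 6.
P→Q: (2)(-2) − (-3.5)(-7.5) = -30.25
Q→R: (-3.5)(9) − (-9)(-2) = -49.5
R→S: (-9)(9.5) − (-7)(9) = -22.5
S→T: (-7)(4) − (-2)(9.5) = -9
T→U: (-2)(-2) − (0.5)(4) = 2
U→P: (0.5)(-7.5) − (2)(-2) = 0.25
Σ = -109
Area = |Σ|/2 = 54.5.

54.5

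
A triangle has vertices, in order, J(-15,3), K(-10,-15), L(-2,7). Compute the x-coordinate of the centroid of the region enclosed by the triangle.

-9

Apply Gauss's area formula. First the cross-terms c_i = x_i·y_{i+1} − x_{i+1}·y_i:
  255, -100, 99  ⇒  2A = 254, A = 127.
Then Σ (x_i + x_{i+1})·c_i = -6858, so x̄ = -6858 / (6·127) = -9.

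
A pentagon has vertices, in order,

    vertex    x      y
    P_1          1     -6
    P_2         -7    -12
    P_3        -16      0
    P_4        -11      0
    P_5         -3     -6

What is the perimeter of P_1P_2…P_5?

|P_1P_2| = √((-8)² + (-6)²) = √100 = 10
|P_2P_3| = √((-9)² + (12)²) = √225 = 15
|P_3P_4| = √((5)² + (0)²) = √25 = 5
|P_4P_5| = √((8)² + (-6)²) = √100 = 10
|P_5P_1| = √((4)² + (0)²) = √16 = 4
Perimeter = 10 + 15 + 5 + 10 + 4 = 44.

44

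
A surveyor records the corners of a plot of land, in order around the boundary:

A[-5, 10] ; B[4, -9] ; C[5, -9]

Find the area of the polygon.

Σ = (5) + (9) + (5) = 19
Area = |Σ|/2 = 9.5.

9.5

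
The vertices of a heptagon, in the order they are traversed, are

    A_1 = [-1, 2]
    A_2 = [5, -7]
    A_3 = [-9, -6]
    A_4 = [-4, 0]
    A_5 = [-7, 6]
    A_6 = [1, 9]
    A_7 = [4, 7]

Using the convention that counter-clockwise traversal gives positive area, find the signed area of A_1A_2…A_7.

Apply the surveyor's formula: 2A = Σ (x_i·y_{i+1} − x_{i+1}·y_i), indices taken mod 7.
A_1→A_2: (-1)(-7) − (5)(2) = -3
A_2→A_3: (5)(-6) − (-9)(-7) = -93
A_3→A_4: (-9)(0) − (-4)(-6) = -24
A_4→A_5: (-4)(6) − (-7)(0) = -24
A_5→A_6: (-7)(9) − (1)(6) = -69
A_6→A_7: (1)(7) − (4)(9) = -29
A_7→A_1: (4)(2) − (-1)(7) = 15
Σ = -227
Signed area = Σ/2 = -113.5 (negative ⇒ clockwise traversal).

-113.5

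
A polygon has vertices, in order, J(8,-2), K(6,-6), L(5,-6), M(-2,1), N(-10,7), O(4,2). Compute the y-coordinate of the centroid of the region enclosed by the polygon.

0.184

Apply the shoelace formula. First the cross-terms c_i = x_i·y_{i+1} − x_{i+1}·y_i:
  -36, -6, -7, -4, -48, -24  ⇒  2A = -125, A = -62.5.
Then Σ (y_i + y_{i+1})·c_i = -69, so ȳ = -69 / (6·(-62.5)) = 0.184.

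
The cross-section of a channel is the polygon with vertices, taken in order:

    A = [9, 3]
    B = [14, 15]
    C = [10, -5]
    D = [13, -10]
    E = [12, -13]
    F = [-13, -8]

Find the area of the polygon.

221.5

Apply the shoelace formula: 2A = Σ (x_i·y_{i+1} − x_{i+1}·y_i), indices taken mod 6.
Σ = (93) + (-220) + (-35) + (-49) + (-265) + (33) = -443
Area = |Σ|/2 = 221.5.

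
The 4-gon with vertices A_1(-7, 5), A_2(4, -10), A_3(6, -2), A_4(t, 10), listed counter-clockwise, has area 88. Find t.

The doubled signed area Σ (x_i y_{i+1} − x_{i+1} y_i) is linear in t.
With t=0 it equals 232; the coefficient of t is 7 (from the two edges through A_4).
So 7·t + 232 = 2·88 = 176 ⇒ t = -8.

-8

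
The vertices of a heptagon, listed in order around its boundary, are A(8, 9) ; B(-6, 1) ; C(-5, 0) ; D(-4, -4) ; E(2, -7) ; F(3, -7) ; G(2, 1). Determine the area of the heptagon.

Apply the shoelace formula: 2A = Σ (x_i·y_{i+1} − x_{i+1}·y_i), indices taken mod 7.
Σ = (62) + (5) + (20) + (36) + (7) + (17) + (10) = 157
Area = |Σ|/2 = 78.5.

78.5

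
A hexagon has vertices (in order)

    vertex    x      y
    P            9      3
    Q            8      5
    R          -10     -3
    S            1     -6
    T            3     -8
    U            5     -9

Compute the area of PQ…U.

114.5

Σ = (21) + (26) + (63) + (10) + (13) + (96) = 229
Area = |Σ|/2 = 114.5.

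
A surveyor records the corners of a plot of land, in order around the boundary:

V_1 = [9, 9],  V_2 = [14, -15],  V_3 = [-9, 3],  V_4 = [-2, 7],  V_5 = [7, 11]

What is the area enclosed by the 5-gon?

259

Apply the surveyor's formula: 2A = Σ (x_i·y_{i+1} − x_{i+1}·y_i), indices taken mod 5.
Cross-terms: -261, -93, -57, -71, -36  ⇒  Σ = -518
Area = |Σ|/2 = 259.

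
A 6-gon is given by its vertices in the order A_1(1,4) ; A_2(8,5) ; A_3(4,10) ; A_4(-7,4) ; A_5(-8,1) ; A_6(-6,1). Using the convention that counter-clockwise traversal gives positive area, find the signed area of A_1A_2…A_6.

Apply the surveyor's formula: 2A = Σ (x_i·y_{i+1} − x_{i+1}·y_i), indices taken mod 6.
Σ = (-27) + (60) + (86) + (25) + (-2) + (-25) = 117
Signed area = Σ/2 = 58.5 (positive ⇒ counter-clockwise traversal).

58.5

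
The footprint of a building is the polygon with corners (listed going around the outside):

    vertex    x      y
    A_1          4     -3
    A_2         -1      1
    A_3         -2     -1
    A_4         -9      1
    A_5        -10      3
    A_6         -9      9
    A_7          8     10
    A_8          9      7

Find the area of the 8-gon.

169

Σ = (1) + (3) + (-11) + (-17) + (-63) + (-162) + (-34) + (-55) = -338
Area = |Σ|/2 = 169.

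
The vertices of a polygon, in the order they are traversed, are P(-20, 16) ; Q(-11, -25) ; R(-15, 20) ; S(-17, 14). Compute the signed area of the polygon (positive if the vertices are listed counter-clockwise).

109.5

Apply the shoelace formula: 2A = Σ (x_i·y_{i+1} − x_{i+1}·y_i), indices taken mod 4.
Σ = (676) + (-595) + (130) + (8) = 219
Signed area = Σ/2 = 109.5 (positive ⇒ counter-clockwise traversal).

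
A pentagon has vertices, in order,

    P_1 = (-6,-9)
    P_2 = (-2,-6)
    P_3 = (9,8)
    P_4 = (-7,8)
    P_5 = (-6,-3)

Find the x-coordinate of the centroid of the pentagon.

Apply the shoelace (surveyor's) formula. First the cross-terms c_i = x_i·y_{i+1} − x_{i+1}·y_i:
  18, 38, 128, 69, 36  ⇒  2A = 289, A = 144.5.
Then Σ (x_i + x_{i+1})·c_i = -951, so x̄ = -951 / (6·144.5) = -317/289.

-317/289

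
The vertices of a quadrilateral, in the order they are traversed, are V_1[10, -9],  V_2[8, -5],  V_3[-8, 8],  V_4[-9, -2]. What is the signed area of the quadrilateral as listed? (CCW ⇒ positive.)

Apply the shoelace (surveyor's) formula: 2A = Σ (x_i·y_{i+1} − x_{i+1}·y_i), indices taken mod 4.
Σ = (22) + (24) + (88) + (101) = 235
Signed area = Σ/2 = 117.5 (positive ⇒ counter-clockwise traversal).

117.5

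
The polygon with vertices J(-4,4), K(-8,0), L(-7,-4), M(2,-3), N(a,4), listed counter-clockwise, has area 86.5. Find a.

Write out the shoelace sum; only the two edges meeting at N involve a:
2·Area = [(2·4 − a·(-3)) + (a·4 − (-4)·4)] + 93
       = 7·a + 117 = 173
⇒ a = 8.

8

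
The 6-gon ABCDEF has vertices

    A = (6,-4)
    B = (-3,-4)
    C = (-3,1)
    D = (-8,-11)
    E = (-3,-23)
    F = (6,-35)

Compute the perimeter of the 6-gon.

86

|AB| = √((-9)² + (0)²) = √81 = 9
|BC| = √((0)² + (5)²) = √25 = 5
|CD| = √((-5)² + (-12)²) = √169 = 13
|DE| = √((5)² + (-12)²) = √169 = 13
|EF| = √((9)² + (-12)²) = √225 = 15
|FA| = √((0)² + (31)²) = √961 = 31
Perimeter = 9 + 5 + 13 + 13 + 15 + 31 = 86.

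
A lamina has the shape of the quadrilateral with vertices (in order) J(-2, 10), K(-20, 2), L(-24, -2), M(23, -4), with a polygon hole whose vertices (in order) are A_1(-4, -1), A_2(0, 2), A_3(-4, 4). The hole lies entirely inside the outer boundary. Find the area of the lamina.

314

Outer boundary:
Apply the shoelace (surveyor's) formula: 2A = Σ (x_i·y_{i+1} − x_{i+1}·y_i), indices taken mod 4.
Σ = (196) + (88) + (142) + (222) = 648
Area = |Σ|/2 = 324.
Hole:
A_1→A_2: (-4)(2) − (0)(-1) = -8
A_2→A_3: (0)(4) − (-4)(2) = 8
A_3→A_1: (-4)(-1) − (-4)(4) = 20
Σ = 20
Area = |Σ|/2 = 10.
Net area = 324 − 10 = 314.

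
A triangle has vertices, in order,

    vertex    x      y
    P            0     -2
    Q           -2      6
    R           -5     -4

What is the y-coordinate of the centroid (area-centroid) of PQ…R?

0

Apply Gauss's area formula. First the cross-terms c_i = x_i·y_{i+1} − x_{i+1}·y_i:
  -4, 38, 10  ⇒  2A = 44, A = 22.
Then Σ (y_i + y_{i+1})·c_i = 0, so ȳ = 0 / (6·22) = 0.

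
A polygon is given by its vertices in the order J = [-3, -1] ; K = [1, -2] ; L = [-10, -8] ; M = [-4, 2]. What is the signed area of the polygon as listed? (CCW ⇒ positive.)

-31.5

Apply Gauss's area formula: 2A = Σ (x_i·y_{i+1} − x_{i+1}·y_i), indices taken mod 4.
Cross-terms: 7, -28, -52, 10  ⇒  Σ = -63
Signed area = Σ/2 = -31.5 (negative ⇒ clockwise traversal).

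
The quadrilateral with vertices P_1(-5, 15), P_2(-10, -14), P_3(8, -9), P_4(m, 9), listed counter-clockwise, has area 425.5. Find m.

The doubled signed area Σ (x_i y_{i+1} − x_{i+1} y_i) is linear in m.
With m=0 it equals 539; the coefficient of m is 24 (from the two edges through P_4).
So 24·m + 539 = 2·425.5 = 851 ⇒ m = 13.

13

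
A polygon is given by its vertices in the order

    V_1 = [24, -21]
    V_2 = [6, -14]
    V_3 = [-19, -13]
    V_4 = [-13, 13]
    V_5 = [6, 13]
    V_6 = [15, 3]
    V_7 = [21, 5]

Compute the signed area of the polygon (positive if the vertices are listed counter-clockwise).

Apply the shoelace (surveyor's) formula: 2A = Σ (x_i·y_{i+1} − x_{i+1}·y_i), indices taken mod 7.
Cross-terms: -210, -344, -416, -247, -177, 12, -561  ⇒  Σ = -1943
Signed area = Σ/2 = -971.5 (negative ⇒ clockwise traversal).

-971.5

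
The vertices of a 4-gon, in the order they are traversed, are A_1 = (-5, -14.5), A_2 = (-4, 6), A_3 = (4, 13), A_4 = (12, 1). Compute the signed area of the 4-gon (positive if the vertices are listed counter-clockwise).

Apply the surveyor's formula: 2A = Σ (x_i·y_{i+1} − x_{i+1}·y_i), indices taken mod 4.
Σ = (-88) + (-76) + (-152) + (-169) = -485
Signed area = Σ/2 = -242.5 (negative ⇒ clockwise traversal).

-242.5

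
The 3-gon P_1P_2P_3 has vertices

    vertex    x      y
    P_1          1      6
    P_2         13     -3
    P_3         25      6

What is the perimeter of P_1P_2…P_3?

54

|P_1P_2| = √((12)² + (-9)²) = √225 = 15
|P_2P_3| = √((12)² + (9)²) = √225 = 15
|P_3P_1| = √((-24)² + (0)²) = √576 = 24
Perimeter = 15 + 15 + 24 = 54.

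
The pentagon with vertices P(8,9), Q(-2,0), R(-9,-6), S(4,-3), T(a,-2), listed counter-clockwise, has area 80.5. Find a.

6

Write out the shoelace sum; only the two edges meeting at T involve a:
2·Area = [(4·(-2) − a·(-3)) + (a·9 − 8·(-2))] + 81
       = 12·a + 89 = 161
⇒ a = 6.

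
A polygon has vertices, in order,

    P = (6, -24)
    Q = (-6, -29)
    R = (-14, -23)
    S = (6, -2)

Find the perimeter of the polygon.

74

|PQ| = √((-12)² + (-5)²) = √169 = 13
|QR| = √((-8)² + (6)²) = √100 = 10
|RS| = √((20)² + (21)²) = √841 = 29
|SP| = √((0)² + (-22)²) = √484 = 22
Perimeter = 13 + 10 + 29 + 22 = 74.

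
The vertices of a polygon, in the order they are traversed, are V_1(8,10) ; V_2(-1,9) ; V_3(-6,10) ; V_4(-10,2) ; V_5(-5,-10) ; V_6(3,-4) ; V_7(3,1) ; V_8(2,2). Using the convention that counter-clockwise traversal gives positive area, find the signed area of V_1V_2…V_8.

Cross-terms: 82, 44, 88, 110, 50, 15, 4, 4  ⇒  Σ = 397
Signed area = Σ/2 = 198.5 (positive ⇒ counter-clockwise traversal).

198.5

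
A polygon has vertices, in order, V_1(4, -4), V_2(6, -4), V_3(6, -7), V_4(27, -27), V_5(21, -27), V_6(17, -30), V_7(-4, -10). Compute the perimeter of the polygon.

|V_1V_2| = √((2)² + (0)²) = √4 = 2
|V_2V_3| = √((0)² + (-3)²) = √9 = 3
|V_3V_4| = √((21)² + (-20)²) = √841 = 29
|V_4V_5| = √((-6)² + (0)²) = √36 = 6
|V_5V_6| = √((-4)² + (-3)²) = √25 = 5
|V_6V_7| = √((-21)² + (20)²) = √841 = 29
|V_7V_1| = √((8)² + (6)²) = √100 = 10
Perimeter = 2 + 3 + 29 + 6 + 5 + 29 + 10 = 84.

84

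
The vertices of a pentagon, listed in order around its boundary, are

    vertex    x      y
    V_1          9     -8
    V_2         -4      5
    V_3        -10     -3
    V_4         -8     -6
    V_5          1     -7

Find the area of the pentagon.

114

Apply the shoelace (surveyor's) formula: 2A = Σ (x_i·y_{i+1} − x_{i+1}·y_i), indices taken mod 5.
Σ = (13) + (62) + (36) + (62) + (55) = 228
Area = |Σ|/2 = 114.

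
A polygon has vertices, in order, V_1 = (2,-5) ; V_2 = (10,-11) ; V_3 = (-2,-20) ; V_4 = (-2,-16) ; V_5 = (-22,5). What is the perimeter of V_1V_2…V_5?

|V_1V_2| = √((8)² + (-6)²) = √100 = 10
|V_2V_3| = √((-12)² + (-9)²) = √225 = 15
|V_3V_4| = √((0)² + (4)²) = √16 = 4
|V_4V_5| = √((-20)² + (21)²) = √841 = 29
|V_5V_1| = √((24)² + (-10)²) = √676 = 26
Perimeter = 10 + 15 + 4 + 29 + 26 = 84.

84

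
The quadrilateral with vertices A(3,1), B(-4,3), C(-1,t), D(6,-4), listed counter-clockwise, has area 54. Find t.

The doubled signed area Σ (x_i y_{i+1} − x_{i+1} y_i) is linear in t.
With t=0 it equals 38; the coefficient of t is -10 (from the two edges through C).
So -10·t + 38 = 2·54 = 108 ⇒ t = -7.

-7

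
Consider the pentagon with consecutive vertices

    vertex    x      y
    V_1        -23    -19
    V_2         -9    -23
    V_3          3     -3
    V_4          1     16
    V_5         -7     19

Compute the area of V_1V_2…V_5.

Σ = (358) + (96) + (51) + (131) + (570) = 1206
Area = |Σ|/2 = 603.

603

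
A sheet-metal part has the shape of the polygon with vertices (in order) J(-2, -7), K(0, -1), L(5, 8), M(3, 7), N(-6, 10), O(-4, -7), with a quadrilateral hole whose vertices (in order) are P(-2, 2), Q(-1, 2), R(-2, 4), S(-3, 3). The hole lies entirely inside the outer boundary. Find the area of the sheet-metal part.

Outer boundary:
Apply the surveyor's formula: 2A = Σ (x_i·y_{i+1} − x_{i+1}·y_i), indices taken mod 6.
Σ = (2) + (5) + (11) + (72) + (82) + (14) = 186
Area = |Σ|/2 = 93.
Hole:
Σ = (-2) + (0) + (6) + (0) = 4
Area = |Σ|/2 = 2.
Net area = 93 − 2 = 91.

91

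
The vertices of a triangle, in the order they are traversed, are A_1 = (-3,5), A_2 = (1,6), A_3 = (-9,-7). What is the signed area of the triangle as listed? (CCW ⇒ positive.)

A_1→A_2: (-3)(6) − (1)(5) = -23
A_2→A_3: (1)(-7) − (-9)(6) = 47
A_3→A_1: (-9)(5) − (-3)(-7) = -66
Σ = -42
Signed area = Σ/2 = -21 (negative ⇒ clockwise traversal).

-21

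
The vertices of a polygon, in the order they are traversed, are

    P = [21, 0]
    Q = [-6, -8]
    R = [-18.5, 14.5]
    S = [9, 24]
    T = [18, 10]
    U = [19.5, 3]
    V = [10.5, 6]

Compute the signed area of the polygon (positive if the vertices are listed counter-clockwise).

-750.5

Apply Gauss's area formula: 2A = Σ (x_i·y_{i+1} − x_{i+1}·y_i), indices taken mod 7.
Cross-terms: -168, -235, -574.5, -342, -141, 85.5, -126  ⇒  Σ = -1501
Signed area = Σ/2 = -750.5 (negative ⇒ clockwise traversal).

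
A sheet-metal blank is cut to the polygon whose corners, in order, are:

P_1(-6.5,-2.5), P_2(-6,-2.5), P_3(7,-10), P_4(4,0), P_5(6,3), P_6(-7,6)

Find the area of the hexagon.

Apply the shoelace formula: 2A = Σ (x_i·y_{i+1} − x_{i+1}·y_i), indices taken mod 6.
Σ = (1.25) + (77.5) + (40) + (12) + (57) + (56.5) = 244.25
Area = |Σ|/2 = 122.125.

122.125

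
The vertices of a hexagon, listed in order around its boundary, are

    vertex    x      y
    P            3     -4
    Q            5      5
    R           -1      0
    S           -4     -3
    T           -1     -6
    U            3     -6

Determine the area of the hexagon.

47

Apply Gauss's area formula: 2A = Σ (x_i·y_{i+1} − x_{i+1}·y_i), indices taken mod 6.
Σ = (35) + (5) + (3) + (21) + (24) + (6) = 94
Area = |Σ|/2 = 47.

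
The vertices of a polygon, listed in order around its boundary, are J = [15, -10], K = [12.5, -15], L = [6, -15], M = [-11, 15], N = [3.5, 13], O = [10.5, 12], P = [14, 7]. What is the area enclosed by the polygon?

451

J→K: (15)(-15) − (12.5)(-10) = -100
K→L: (12.5)(-15) − (6)(-15) = -97.5
L→M: (6)(15) − (-11)(-15) = -75
M→N: (-11)(13) − (3.5)(15) = -195.5
N→O: (3.5)(12) − (10.5)(13) = -94.5
O→P: (10.5)(7) − (14)(12) = -94.5
P→J: (14)(-10) − (15)(7) = -245
Σ = -902
Area = |Σ|/2 = 451.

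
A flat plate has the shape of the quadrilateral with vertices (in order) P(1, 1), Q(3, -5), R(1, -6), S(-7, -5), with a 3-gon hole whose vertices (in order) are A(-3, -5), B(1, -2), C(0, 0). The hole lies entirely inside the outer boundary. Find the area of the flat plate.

29.5

Outer boundary:
P→Q: (1)(-5) − (3)(1) = -8
Q→R: (3)(-6) − (1)(-5) = -13
R→S: (1)(-5) − (-7)(-6) = -47
S→P: (-7)(1) − (1)(-5) = -2
Σ = -70
Area = |Σ|/2 = 35.
Hole:
Σ = (11) + (0) + (0) = 11
Area = |Σ|/2 = 5.5.
Net area = 35 − 5.5 = 29.5.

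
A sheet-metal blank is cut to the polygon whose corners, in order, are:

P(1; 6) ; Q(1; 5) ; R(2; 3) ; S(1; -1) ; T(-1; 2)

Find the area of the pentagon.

10

Apply the shoelace formula: 2A = Σ (x_i·y_{i+1} − x_{i+1}·y_i), indices taken mod 5.
Σ = (-1) + (-7) + (-5) + (1) + (-8) = -20
Area = |Σ|/2 = 10.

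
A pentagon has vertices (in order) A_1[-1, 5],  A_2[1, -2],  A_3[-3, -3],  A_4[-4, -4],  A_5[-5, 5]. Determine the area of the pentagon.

Apply the shoelace formula: 2A = Σ (x_i·y_{i+1} − x_{i+1}·y_i), indices taken mod 5.
Σ = (-3) + (-9) + (0) + (-40) + (-20) = -72
Area = |Σ|/2 = 36.

36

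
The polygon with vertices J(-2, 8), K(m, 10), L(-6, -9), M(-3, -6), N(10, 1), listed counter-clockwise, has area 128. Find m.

-4

Write out the shoelace sum; only the two edges meeting at K involve m:
2·Area = [((-2)·10 − m·8) + (m·(-9) − (-6)·10)] + 148
       = -17·m + 188 = 256
⇒ m = -4.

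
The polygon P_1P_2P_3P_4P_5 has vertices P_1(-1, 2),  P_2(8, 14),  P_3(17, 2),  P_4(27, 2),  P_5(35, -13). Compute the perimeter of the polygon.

96

|P_1P_2| = √((9)² + (12)²) = √225 = 15
|P_2P_3| = √((9)² + (-12)²) = √225 = 15
|P_3P_4| = √((10)² + (0)²) = √100 = 10
|P_4P_5| = √((8)² + (-15)²) = √289 = 17
|P_5P_1| = √((-36)² + (15)²) = √1521 = 39
Perimeter = 15 + 15 + 10 + 17 + 39 = 96.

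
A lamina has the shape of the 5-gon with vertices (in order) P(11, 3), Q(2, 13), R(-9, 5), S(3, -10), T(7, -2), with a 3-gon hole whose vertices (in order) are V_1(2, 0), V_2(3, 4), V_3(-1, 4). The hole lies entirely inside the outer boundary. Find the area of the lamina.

Outer boundary:
Apply Gauss's area formula: 2A = Σ (x_i·y_{i+1} − x_{i+1}·y_i), indices taken mod 5.
Σ = (137) + (127) + (75) + (64) + (43) = 446
Area = |Σ|/2 = 223.
Hole:
Σ = (8) + (16) + (-8) = 16
Area = |Σ|/2 = 8.
Net area = 223 − 8 = 215.

215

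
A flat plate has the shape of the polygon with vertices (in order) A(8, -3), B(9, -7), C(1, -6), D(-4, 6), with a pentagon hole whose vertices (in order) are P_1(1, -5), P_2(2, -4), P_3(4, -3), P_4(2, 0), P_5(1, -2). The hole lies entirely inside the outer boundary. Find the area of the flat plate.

57.5

Outer boundary:
Σ = (-29) + (-47) + (-18) + (-36) = -130
Area = |Σ|/2 = 65.
Hole:
Apply the shoelace (surveyor's) formula: 2A = Σ (x_i·y_{i+1} − x_{i+1}·y_i), indices taken mod 5.
P_1→P_2: (1)(-4) − (2)(-5) = 6
P_2→P_3: (2)(-3) − (4)(-4) = 10
P_3→P_4: (4)(0) − (2)(-3) = 6
P_4→P_5: (2)(-2) − (1)(0) = -4
P_5→P_1: (1)(-5) − (1)(-2) = -3
Σ = 15
Area = |Σ|/2 = 7.5.
Net area = 65 − 7.5 = 57.5.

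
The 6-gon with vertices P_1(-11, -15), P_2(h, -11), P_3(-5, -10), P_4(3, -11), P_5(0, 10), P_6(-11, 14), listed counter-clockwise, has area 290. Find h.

Write out the shoelace sum; only the two edges meeting at P_2 involve h:
2·Area = [((-11)·(-11) − h·(-15)) + (h·(-10) − (-5)·(-11))] + 544
       = 5·h + 610 = 580
⇒ h = -6.

-6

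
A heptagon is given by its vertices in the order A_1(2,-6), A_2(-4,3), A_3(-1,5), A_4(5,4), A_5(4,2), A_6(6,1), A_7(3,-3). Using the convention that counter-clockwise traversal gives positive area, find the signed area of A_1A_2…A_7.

-55.5

Σ = (-18) + (-17) + (-29) + (-6) + (-8) + (-21) + (-12) = -111
Signed area = Σ/2 = -55.5 (negative ⇒ clockwise traversal).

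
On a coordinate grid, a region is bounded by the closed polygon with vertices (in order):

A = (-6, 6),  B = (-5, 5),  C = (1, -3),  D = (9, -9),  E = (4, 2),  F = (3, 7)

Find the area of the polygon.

Σ = (0) + (10) + (18) + (54) + (22) + (60) = 164
Area = |Σ|/2 = 82.

82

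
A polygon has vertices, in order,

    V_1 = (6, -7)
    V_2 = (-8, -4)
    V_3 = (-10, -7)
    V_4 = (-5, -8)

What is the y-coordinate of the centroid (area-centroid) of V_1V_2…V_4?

-19/3

Apply the shoelace (surveyor's) formula. First the cross-terms c_i = x_i·y_{i+1} − x_{i+1}·y_i:
  -80, 16, 45, 83  ⇒  2A = 64, A = 32.
Then Σ (y_i + y_{i+1})·c_i = -1216, so ȳ = -1216 / (6·32) = -19/3.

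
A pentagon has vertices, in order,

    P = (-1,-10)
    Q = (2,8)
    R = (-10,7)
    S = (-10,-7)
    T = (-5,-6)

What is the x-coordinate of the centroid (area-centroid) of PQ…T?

-199/45

Apply the shoelace (surveyor's) formula. First the cross-terms c_i = x_i·y_{i+1} − x_{i+1}·y_i:
  12, 94, 140, 25, 44  ⇒  2A = 315, A = 157.5.
Then Σ (x_i + x_{i+1})·c_i = -4179, so x̄ = -4179 / (6·157.5) = -199/45.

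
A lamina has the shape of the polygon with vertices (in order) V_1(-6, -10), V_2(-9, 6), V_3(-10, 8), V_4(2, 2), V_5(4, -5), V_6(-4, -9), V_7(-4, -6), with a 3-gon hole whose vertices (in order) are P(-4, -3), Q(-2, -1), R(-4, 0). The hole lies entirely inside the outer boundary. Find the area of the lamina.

Outer boundary:
Σ = (-126) + (-12) + (-36) + (-18) + (-56) + (-12) + (4) = -256
Area = |Σ|/2 = 128.
Hole:
Σ = (-2) + (-4) + (12) = 6
Area = |Σ|/2 = 3.
Net area = 128 − 3 = 125.

125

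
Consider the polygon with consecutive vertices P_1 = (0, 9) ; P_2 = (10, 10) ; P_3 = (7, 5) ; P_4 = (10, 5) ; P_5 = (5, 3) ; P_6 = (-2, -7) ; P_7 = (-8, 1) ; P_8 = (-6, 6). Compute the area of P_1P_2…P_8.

Σ = (-90) + (-20) + (-15) + (5) + (-29) + (-58) + (-42) + (-54) = -303
Area = |Σ|/2 = 151.5.

151.5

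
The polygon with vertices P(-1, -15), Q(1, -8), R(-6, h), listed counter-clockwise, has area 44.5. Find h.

12

Write out the shoelace sum; only the two edges meeting at R involve h:
2·Area = [(1·h − (-6)·(-8)) + ((-6)·(-15) − (-1)·h)] + 23
       = 2·h + 65 = 89
⇒ h = 12.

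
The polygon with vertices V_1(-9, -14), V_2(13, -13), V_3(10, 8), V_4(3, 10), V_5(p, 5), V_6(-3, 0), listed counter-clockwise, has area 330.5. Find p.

The doubled signed area Σ (x_i y_{i+1} − x_{i+1} y_i) is linear in p.
With p=0 it equals 681; the coefficient of p is -10 (from the two edges through V_5).
So -10·p + 681 = 2·330.5 = 661 ⇒ p = 2.

2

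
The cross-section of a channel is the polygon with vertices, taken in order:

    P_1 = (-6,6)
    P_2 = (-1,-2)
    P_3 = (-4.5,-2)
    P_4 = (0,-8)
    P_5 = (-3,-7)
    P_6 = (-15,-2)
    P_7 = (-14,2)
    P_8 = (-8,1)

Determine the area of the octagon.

87

Apply the surveyor's formula: 2A = Σ (x_i·y_{i+1} − x_{i+1}·y_i), indices taken mod 8.
Σ = (18) + (-7) + (36) + (-24) + (-99) + (-58) + (2) + (-42) = -174
Area = |Σ|/2 = 87.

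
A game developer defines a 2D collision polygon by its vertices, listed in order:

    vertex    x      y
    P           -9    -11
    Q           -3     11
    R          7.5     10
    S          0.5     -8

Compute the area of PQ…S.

193.5

Σ = (-132) + (-112.5) + (-65) + (-77.5) = -387
Area = |Σ|/2 = 193.5.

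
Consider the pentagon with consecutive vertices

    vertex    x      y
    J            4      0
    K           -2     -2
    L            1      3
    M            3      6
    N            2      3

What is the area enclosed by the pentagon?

15

Apply the surveyor's formula: 2A = Σ (x_i·y_{i+1} − x_{i+1}·y_i), indices taken mod 5.
Σ = (-8) + (-4) + (-3) + (-3) + (-12) = -30
Area = |Σ|/2 = 15.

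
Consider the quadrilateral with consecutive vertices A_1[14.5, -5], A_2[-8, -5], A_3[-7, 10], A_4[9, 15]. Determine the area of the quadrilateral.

342.5

Σ = (-112.5) + (-115) + (-195) + (-262.5) = -685
Area = |Σ|/2 = 342.5.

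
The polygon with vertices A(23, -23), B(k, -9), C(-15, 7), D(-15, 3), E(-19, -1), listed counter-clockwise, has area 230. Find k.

7

Write out the shoelace sum; only the two edges meeting at B involve k:
2·Area = [(23·(-9) − k·(-23)) + (k·7 − (-15)·(-9))] + 592
       = 30·k + 250 = 460
⇒ k = 7.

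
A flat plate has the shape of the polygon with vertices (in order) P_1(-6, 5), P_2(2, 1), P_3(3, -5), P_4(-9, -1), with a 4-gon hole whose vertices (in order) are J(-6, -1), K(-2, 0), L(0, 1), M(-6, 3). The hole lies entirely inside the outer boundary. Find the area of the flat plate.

51

Outer boundary:
P_1→P_2: (-6)(1) − (2)(5) = -16
P_2→P_3: (2)(-5) − (3)(1) = -13
P_3→P_4: (3)(-1) − (-9)(-5) = -48
P_4→P_1: (-9)(5) − (-6)(-1) = -51
Σ = -128
Area = |Σ|/2 = 64.
Hole:
Apply the surveyor's formula: 2A = Σ (x_i·y_{i+1} − x_{i+1}·y_i), indices taken mod 4.
Σ = (-2) + (-2) + (6) + (24) = 26
Area = |Σ|/2 = 13.
Net area = 64 − 13 = 51.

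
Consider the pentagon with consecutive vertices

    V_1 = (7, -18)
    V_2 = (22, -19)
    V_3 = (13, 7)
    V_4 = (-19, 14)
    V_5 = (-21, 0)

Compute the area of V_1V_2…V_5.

Apply the shoelace formula: 2A = Σ (x_i·y_{i+1} − x_{i+1}·y_i), indices taken mod 5.
Cross-terms: 263, 401, 315, 294, 378  ⇒  Σ = 1651
Area = |Σ|/2 = 825.5.

825.5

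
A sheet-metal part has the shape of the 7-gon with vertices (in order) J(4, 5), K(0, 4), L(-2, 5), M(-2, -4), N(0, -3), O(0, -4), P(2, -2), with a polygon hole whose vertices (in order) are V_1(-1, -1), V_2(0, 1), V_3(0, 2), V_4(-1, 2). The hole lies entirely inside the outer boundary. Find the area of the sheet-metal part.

35

Outer boundary:
J→K: (4)(4) − (0)(5) = 16
K→L: (0)(5) − (-2)(4) = 8
L→M: (-2)(-4) − (-2)(5) = 18
M→N: (-2)(-3) − (0)(-4) = 6
N→O: (0)(-4) − (0)(-3) = 0
O→P: (0)(-2) − (2)(-4) = 8
P→J: (2)(5) − (4)(-2) = 18
Σ = 74
Area = |Σ|/2 = 37.
Hole:
Apply the shoelace formula: 2A = Σ (x_i·y_{i+1} − x_{i+1}·y_i), indices taken mod 4.
Σ = (-1) + (0) + (2) + (3) = 4
Area = |Σ|/2 = 2.
Net area = 37 − 2 = 35.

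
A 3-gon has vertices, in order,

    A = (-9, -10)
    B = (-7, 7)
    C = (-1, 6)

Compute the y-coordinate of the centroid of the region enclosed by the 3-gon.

1

Apply the shoelace (surveyor's) formula. First the cross-terms c_i = x_i·y_{i+1} − x_{i+1}·y_i:
  -133, -35, 64  ⇒  2A = -104, A = -52.
Then Σ (y_i + y_{i+1})·c_i = -312, so ȳ = -312 / (6·(-52)) = 1.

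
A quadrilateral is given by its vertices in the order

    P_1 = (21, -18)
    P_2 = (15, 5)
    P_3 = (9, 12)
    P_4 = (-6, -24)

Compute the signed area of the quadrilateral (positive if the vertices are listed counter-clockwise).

489

Apply the shoelace (surveyor's) formula: 2A = Σ (x_i·y_{i+1} − x_{i+1}·y_i), indices taken mod 4.
Cross-terms: 375, 135, -144, 612  ⇒  Σ = 978
Signed area = Σ/2 = 489 (positive ⇒ counter-clockwise traversal).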